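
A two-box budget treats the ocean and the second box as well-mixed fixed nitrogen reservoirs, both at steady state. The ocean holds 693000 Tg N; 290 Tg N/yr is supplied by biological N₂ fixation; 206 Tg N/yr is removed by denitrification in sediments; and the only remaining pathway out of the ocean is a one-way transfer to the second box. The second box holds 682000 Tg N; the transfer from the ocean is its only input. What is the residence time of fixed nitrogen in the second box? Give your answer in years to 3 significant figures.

Balance the ocean: ΣF_in = 290.00 Tg N/yr.
Transfer to the second box = ΣF_in − (206) = 84.000 Tg N/yr.
At steady state the output of the second box equals its input, 84.000 Tg N/yr.
τ = M / F = 682000 / 84.000 = 8119 yr.

8120 yr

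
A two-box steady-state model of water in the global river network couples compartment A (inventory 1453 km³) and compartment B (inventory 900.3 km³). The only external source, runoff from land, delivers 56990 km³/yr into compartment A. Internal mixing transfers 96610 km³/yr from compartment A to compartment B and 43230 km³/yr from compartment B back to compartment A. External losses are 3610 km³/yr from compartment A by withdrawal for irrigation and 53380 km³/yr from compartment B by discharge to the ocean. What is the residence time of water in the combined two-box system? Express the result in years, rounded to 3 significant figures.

0.0413 yr

Residence time in the combined system uses the total inventory and the total *external* removal — internal exchanges between the two boxes cancel.
M_total = 1453 + 900.3 = 2353.3 km³.
ΣF_external_out = 3610 + 53380 = 56990 km³/yr.
τ = M_total / ΣF_ext = 2353.3 / 56990 = 0.04129 yr.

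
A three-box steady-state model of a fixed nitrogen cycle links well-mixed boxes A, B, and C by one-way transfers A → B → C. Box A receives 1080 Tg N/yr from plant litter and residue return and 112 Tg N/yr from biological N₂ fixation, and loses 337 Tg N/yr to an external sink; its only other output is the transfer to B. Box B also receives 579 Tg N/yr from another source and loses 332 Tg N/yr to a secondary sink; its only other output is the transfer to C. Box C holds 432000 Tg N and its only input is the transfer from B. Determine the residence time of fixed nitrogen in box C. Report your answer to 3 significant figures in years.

Box A: F(A→B) = (1080 + 112) − 337 = 855.00 Tg N/yr.
Box B: F(B→C) = (855.00 + 579) − 332 = 1102.0 Tg N/yr.
Box C throughput = its input = 1102.0 Tg N/yr; τ = 432000 / 1102.0 = 392.0 yr.

392 yr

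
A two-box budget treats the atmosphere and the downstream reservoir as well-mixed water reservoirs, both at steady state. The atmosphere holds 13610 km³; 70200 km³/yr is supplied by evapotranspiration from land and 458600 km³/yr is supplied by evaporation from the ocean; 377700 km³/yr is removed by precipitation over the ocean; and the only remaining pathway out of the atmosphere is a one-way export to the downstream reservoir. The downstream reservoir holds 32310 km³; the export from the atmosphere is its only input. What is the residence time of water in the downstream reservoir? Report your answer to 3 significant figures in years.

0.214 yr

Balance the atmosphere: ΣF_in = 70200 + 458600 = 528800 km³/yr.
Export to the downstream reservoir = ΣF_in − (377700) = 151100 km³/yr.
At steady state the output of the downstream reservoir equals its input, 151100 km³/yr.
τ = M / F = 32310 / 151100 = 0.2138 yr.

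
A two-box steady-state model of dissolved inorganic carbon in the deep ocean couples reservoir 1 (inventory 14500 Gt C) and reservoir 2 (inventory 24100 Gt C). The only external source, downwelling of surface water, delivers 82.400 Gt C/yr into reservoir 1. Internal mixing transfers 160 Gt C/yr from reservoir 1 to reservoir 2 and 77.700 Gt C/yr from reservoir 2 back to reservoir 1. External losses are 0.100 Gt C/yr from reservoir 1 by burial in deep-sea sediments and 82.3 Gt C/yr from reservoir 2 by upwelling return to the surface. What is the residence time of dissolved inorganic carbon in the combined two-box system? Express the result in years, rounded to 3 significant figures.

Residence time in the combined system uses the total inventory and the total *external* removal — internal exchanges between the two boxes cancel.
M_total = 14500 + 24100 = 38600 Gt C.
ΣF_external_out = 0.100 + 82.3 = 82.400 Gt C/yr.
τ = M_total / ΣF_ext = 38600 / 82.400 = 468.4 yr.

468 yr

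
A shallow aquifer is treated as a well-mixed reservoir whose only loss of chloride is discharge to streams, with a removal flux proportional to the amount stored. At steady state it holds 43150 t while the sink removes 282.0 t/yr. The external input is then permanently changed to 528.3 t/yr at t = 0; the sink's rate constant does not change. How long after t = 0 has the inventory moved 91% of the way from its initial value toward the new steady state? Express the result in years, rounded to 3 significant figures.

τ = M₀/F₀ = 43150/282.0 = 153.0 yr.
The remaining gap fraction is e^(−t/τ); 91% covered ⇒ e^(−t/τ) = 0.0900.
t = −τ ln(0.0900) = 153.0 × 2.408 = 368.4 yr.

368 yr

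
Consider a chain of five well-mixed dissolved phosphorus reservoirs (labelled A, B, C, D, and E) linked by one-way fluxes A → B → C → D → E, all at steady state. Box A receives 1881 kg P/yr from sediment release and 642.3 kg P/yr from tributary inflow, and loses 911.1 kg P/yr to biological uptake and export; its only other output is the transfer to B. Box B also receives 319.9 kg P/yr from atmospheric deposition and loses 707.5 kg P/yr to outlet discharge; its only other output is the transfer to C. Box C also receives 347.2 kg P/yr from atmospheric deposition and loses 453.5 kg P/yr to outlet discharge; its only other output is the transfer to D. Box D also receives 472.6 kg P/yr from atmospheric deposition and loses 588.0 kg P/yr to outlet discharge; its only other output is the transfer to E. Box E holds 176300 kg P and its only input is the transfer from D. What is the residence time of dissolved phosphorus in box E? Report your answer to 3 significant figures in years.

Box A: F(A→B) = (1881 + 642.3) − 911.1 = 1612.2 kg P/yr.
Box B: F(B→C) = (1612.2 + 319.9) − 707.5 = 1224.6 kg P/yr.
Box C: F(C→D) = (1224.6 + 347.2) − 453.5 = 1118.3 kg P/yr.
Box D: F(D→E) = (1118.3 + 472.6) − 588.0 = 1002.9 kg P/yr.
Box E throughput = its input = 1002.9 kg P/yr; τ = 176300 / 1002.9 = 175.8 yr.

176 yr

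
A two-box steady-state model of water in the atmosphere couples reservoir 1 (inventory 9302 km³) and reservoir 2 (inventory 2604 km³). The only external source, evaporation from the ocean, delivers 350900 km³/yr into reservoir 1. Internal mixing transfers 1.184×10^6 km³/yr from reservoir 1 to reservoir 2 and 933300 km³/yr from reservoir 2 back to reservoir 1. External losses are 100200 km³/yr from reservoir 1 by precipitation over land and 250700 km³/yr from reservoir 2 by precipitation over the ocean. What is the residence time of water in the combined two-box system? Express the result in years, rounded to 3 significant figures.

Residence time in the combined system uses the total inventory and the total *external* removal — internal exchanges between the two boxes cancel.
M_total = 9302 + 2604 = 11906 km³.
ΣF_external_out = 100200 + 250700 = 350900 km³/yr.
τ = M_total / ΣF_ext = 11906 / 350900 = 0.03393 yr.

0.0339 yr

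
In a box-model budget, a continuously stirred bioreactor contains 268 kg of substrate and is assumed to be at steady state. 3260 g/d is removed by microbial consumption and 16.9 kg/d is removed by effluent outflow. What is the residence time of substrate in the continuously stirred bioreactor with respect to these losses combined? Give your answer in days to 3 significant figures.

Convert the microbial consumption flux: 3260 g/d = 3.260 kg/d.
Total removal = 3.260 + 16.90 = 20.160 kg/d.
τ = M / ΣF_out = 268 / 20.160 = 13.29 d.

13.3 d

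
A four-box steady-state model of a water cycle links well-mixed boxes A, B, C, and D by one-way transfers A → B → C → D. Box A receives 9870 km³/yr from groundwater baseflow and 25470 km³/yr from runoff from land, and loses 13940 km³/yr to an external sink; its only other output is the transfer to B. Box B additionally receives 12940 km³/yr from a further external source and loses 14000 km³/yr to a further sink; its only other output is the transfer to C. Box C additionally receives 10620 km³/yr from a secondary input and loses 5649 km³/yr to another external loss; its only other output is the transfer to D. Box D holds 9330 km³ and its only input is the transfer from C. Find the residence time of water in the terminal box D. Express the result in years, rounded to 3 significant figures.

0.369 yr

Box A: F(A→B) = (9870 + 25470) − 13940 = 21400 km³/yr.
Box B: F(B→C) = (21400 + 12940) − 14000 = 20340 km³/yr.
Box C: F(C→D) = (20340 + 10620) − 5649 = 25311 km³/yr.
Box D throughput = its input = 25311 km³/yr; τ = 9330 / 25311 = 0.3686 yr.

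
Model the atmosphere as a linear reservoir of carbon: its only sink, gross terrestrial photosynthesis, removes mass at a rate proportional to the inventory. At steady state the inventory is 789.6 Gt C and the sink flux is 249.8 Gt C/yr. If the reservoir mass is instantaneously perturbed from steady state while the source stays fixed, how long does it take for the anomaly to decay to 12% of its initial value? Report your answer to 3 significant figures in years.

For a linear reservoir the anomaly decays as exp(−t/τ) with τ = M/F = 789.6/249.8 = 3.161 yr.
exp(−t/τ) = 0.12 ⇒ t = −τ ln(0.12) = 3.161 × 2.120 = 6.702 yr.

6.70 yr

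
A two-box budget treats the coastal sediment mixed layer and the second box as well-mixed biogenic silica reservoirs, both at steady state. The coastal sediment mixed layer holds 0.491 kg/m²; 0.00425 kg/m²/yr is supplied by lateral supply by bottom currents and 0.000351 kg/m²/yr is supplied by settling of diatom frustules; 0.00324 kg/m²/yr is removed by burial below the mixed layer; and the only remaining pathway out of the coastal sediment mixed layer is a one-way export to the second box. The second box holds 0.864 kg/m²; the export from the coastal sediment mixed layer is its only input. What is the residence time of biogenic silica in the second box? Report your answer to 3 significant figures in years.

Balance the coastal sediment mixed layer: ΣF_in = 0.00425 + 0.000351 = 0.0046010 kg/m²/yr.
Export to the second box = ΣF_in − (0.00324) = 0.0013610 kg/m²/yr.
At steady state the output of the second box equals its input, 0.0013610 kg/m²/yr.
τ = M / F = 0.864 / 0.0013610 = 634.8 yr.

635 yr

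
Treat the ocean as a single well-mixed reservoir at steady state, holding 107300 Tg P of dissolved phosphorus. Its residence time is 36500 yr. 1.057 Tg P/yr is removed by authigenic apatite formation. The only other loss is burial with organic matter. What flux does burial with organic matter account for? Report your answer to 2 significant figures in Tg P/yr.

1.9 Tg P/yr

Total removal F = M/τ = 107300 / 36500 = 2.940 Tg P/yr.
Burial with organic matter = F − (1.057) = 2.940 − 1.057 = 1.883 Tg P/yr.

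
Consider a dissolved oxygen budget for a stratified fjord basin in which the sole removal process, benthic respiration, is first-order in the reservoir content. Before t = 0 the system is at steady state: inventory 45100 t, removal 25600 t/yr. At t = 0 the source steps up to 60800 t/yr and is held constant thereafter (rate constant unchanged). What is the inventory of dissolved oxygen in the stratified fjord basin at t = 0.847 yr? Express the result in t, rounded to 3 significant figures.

68800 t

Residence time τ = M₀/F₀ = 1.762 yr. The eventual steady state is M_∞ = M₀·(F₁/F₀) = 45100 × 60800/25600 = 107110 t.
The anomaly ΔM(t) = M(t) − M_∞ decays as ΔM₀·e^(−t/τ) with ΔM₀ = 45100 − 107110 = −62010 t.
At t = 0.847 yr, e^(−t/τ) = e^(−0.4808) = 0.6183, so ΔM = −38340 t and M = 107110 − 38340 = 68770 t.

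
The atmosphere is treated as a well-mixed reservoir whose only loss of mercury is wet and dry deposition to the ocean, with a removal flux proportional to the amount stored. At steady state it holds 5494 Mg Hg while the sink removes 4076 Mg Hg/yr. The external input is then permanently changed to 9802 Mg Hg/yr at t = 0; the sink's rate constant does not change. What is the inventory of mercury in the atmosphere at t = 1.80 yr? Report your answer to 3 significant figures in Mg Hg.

11200 Mg Hg

τ = M₀/F₀ = 5494/4076 = 1.348 yr; rate constant k = 1/τ.
New steady state M_∞ = F₁/k = F₁·τ = 9802 × 1.348 = 13212 Mg Hg.
M(t) = M_∞ + (M₀ − M_∞)·e^(−t/τ); t/τ = 1.80/1.348 = 1.335, so e^(−t/τ) = 0.2630.
M(t) = 13212 − 7718 × 0.2630 = 11182 Mg Hg.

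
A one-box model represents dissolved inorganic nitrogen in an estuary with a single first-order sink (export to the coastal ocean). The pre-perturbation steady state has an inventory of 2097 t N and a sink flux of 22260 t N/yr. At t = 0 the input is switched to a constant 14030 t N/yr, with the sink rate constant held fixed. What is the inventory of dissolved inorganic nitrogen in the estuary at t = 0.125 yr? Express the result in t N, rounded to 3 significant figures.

1530 t N

The sink rate constant is k = F₀/M₀ = 22260/2097 = 10.62 yr⁻¹.
Solving dM/dt = F₁ − kM with M(0) = M₀ gives M(t) = F₁/k + (M₀ − F₁/k)·e^(−kt).
F₁/k = 14030/10.62 = 1321.7 t N; kt = 10.62 × 0.125 = 1.327, e^(−kt) = 0.2653.
M(0.125) = 1321.7 + (2097 − 1321.7) × 0.2653 = 1321.7 + 205.7 = 1527.4 t N.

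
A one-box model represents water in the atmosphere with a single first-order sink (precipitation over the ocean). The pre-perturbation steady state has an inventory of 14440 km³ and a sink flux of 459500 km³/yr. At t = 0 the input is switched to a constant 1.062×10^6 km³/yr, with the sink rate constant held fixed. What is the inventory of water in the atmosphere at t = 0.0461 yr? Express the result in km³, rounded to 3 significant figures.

Residence time τ = M₀/F₀ = 0.03143 yr. The eventual steady state is M_∞ = M₀·(F₁/F₀) = 14440 × 1.062×10^6/459500 = 33374 km³.
The anomaly ΔM(t) = M(t) − M_∞ decays as ΔM₀·e^(−t/τ) with ΔM₀ = 14440 − 33374 = −18930 km³.
At t = 0.0461 yr, e^(−t/τ) = e^(−1.467) = 0.2306, so ΔM = −4367 km³ and M = 33374 − 4367 = 29007 km³.

29000 km³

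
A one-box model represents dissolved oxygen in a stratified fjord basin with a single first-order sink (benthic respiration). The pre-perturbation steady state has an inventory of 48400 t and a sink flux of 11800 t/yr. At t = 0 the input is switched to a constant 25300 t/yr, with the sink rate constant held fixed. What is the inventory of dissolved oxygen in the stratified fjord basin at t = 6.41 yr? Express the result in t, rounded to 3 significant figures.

92200 t

Residence time τ = M₀/F₀ = 4.102 yr. The eventual steady state is M_∞ = M₀·(F₁/F₀) = 48400 × 25300/11800 = 103770 t.
The anomaly ΔM(t) = M(t) − M_∞ decays as ΔM₀·e^(−t/τ) with ΔM₀ = 48400 − 103770 = −55370 t.
At t = 6.41 yr, e^(−t/τ) = e^(−1.563) = 0.2096, so ΔM = −11600 t and M = 103770 − 11600 = 92169 t.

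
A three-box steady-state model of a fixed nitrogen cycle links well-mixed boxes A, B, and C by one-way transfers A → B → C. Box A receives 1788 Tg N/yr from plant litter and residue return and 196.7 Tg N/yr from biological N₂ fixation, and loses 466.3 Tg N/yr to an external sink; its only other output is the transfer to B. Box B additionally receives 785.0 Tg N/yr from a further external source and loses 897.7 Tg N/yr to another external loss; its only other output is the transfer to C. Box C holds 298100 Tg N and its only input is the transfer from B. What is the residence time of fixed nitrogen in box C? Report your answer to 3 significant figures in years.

212 yr

Box A: F(A→B) = (1788 + 196.7) − 466.3 = 1518.4 Tg N/yr.
Box B: F(B→C) = (1518.4 + 785.0) − 897.7 = 1405.7 Tg N/yr.
Box C throughput = its input = 1405.7 Tg N/yr; τ = 298100 / 1405.7 = 212.1 yr.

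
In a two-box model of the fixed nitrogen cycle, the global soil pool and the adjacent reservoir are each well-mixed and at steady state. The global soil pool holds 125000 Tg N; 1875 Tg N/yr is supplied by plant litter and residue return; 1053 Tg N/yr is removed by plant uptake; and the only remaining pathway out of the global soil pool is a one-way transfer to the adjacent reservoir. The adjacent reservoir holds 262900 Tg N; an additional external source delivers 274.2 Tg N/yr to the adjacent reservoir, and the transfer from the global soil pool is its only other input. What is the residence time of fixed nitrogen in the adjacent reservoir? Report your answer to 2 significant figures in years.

Balance the global soil pool: ΣF_in = 1875.0 Tg N/yr.
Transfer to the adjacent reservoir = ΣF_in − (1053) = 822.00 Tg N/yr.
Total input to the adjacent reservoir = 822.00 + 274.2 = 1096.2 Tg N/yr; at steady state this equals its total output.
τ = M / F = 262900 / 1096.2 = 239.8 yr.

240 yr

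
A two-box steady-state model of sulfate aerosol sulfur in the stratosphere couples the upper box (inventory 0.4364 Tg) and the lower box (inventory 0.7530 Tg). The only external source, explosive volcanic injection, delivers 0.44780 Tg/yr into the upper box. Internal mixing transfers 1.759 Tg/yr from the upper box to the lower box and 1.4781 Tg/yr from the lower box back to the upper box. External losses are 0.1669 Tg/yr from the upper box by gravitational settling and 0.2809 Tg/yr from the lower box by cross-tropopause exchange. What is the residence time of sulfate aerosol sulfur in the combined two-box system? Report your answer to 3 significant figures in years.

Treat the two boxes together as one reservoir: the mixing fluxes between them are internal recycling, so τ = ΣM / Σ(external losses).
M_total = 0.4364 + 0.7530 = 1.1894 Tg.
ΣF_external_out = 0.1669 + 0.2809 = 0.44780 Tg/yr.
τ = M_total / ΣF_ext = 1.1894 / 0.44780 = 2.656 yr.

2.66 yr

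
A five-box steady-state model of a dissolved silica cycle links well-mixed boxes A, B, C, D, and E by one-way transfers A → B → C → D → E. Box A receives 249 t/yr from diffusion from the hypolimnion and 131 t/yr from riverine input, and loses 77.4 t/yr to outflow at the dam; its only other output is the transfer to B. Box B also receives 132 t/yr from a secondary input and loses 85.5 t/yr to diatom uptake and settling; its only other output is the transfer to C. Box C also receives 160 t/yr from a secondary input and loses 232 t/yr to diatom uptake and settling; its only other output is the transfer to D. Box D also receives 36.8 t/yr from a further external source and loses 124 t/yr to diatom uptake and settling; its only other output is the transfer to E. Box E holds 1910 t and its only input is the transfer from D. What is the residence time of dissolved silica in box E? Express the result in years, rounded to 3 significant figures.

Box A: F(A→B) = (249 + 131) − 77.4 = 302.60 t/yr.
Box B: F(B→C) = (302.60 + 132) − 85.5 = 349.10 t/yr.
Box C: F(C→D) = (349.10 + 160) − 232 = 277.10 t/yr.
Box D: F(D→E) = (277.10 + 36.8) − 124 = 189.90 t/yr.
Box E throughput = its input = 189.90 t/yr; τ = 1910 / 189.90 = 10.06 yr.

10.1 yr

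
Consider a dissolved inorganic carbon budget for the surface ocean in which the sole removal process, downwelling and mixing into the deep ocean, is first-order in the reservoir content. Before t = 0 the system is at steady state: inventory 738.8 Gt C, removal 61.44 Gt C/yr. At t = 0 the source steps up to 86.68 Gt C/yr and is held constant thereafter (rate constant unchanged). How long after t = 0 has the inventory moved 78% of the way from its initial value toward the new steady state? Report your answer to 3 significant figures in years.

18.2 yr

τ = M₀/F₀ = 738.8/61.44 = 12.02 yr.
The remaining gap fraction is e^(−t/τ); 78% covered ⇒ e^(−t/τ) = 0.220.
t = −τ ln(0.220) = 12.02 × 1.514 = 18.21 yr.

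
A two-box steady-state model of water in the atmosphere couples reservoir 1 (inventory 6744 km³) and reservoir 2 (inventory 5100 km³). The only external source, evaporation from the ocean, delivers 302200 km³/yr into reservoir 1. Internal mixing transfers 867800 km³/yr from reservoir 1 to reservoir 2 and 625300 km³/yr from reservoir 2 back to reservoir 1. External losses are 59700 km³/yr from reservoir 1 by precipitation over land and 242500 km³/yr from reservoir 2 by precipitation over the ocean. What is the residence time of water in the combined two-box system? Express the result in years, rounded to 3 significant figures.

0.0392 yr

Treat the two boxes together as one reservoir: the mixing fluxes between them are internal recycling, so τ = ΣM / Σ(external losses).
M_total = 6744 + 5100 = 11844 km³.
ΣF_external_out = 59700 + 242500 = 302200 km³/yr.
τ = M_total / ΣF_ext = 11844 / 302200 = 0.03919 yr.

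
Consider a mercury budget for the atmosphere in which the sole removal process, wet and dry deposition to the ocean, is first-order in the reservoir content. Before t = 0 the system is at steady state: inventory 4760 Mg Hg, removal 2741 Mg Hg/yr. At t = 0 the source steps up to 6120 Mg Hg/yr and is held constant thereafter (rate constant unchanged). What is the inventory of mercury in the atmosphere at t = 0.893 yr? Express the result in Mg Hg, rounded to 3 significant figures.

Residence time τ = M₀/F₀ = 1.737 yr. The eventual steady state is M_∞ = M₀·(F₁/F₀) = 4760 × 6120/2741 = 10628 Mg Hg.
The anomaly ΔM(t) = M(t) − M_∞ decays as ΔM₀·e^(−t/τ) with ΔM₀ = 4760 − 10628 = −5868 Mg Hg.
At t = 0.893 yr, e^(−t/τ) = e^(−0.5142) = 0.5980, so ΔM = −3509 Mg Hg and M = 10628 − 3509 = 7119.1 Mg Hg.

7120 Mg Hg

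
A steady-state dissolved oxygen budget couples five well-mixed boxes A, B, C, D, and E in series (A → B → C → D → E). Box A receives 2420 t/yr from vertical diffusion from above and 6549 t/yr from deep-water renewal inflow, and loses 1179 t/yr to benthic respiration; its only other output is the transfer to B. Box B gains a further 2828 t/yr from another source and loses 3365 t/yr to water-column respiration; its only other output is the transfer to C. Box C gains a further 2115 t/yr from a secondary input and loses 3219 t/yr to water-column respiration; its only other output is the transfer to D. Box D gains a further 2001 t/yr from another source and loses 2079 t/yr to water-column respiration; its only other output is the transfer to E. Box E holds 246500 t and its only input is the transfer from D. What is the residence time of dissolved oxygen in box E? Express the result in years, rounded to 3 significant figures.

40.6 yr

Box A: F(A→B) = (2420 + 6549) − 1179 = 7790.0 t/yr.
Box B: F(B→C) = (7790.0 + 2828) − 3365 = 7253.0 t/yr.
Box C: F(C→D) = (7253.0 + 2115) − 3219 = 6149.0 t/yr.
Box D: F(D→E) = (6149.0 + 2001) − 2079 = 6071.0 t/yr.
Box E throughput = its input = 6071.0 t/yr; τ = 246500 / 6071.0 = 40.60 yr.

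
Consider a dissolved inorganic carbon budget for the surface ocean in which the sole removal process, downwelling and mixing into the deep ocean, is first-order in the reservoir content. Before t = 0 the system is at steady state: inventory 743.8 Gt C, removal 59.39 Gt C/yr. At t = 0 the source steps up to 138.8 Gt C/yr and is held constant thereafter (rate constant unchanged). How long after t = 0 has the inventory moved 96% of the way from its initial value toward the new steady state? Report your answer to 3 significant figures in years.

τ = M₀/F₀ = 743.8/59.39 = 12.52 yr.
The remaining gap fraction is e^(−t/τ); 96% covered ⇒ e^(−t/τ) = 0.0400.
t = −τ ln(0.0400) = 12.52 × 3.219 = 40.31 yr.

40.3 yr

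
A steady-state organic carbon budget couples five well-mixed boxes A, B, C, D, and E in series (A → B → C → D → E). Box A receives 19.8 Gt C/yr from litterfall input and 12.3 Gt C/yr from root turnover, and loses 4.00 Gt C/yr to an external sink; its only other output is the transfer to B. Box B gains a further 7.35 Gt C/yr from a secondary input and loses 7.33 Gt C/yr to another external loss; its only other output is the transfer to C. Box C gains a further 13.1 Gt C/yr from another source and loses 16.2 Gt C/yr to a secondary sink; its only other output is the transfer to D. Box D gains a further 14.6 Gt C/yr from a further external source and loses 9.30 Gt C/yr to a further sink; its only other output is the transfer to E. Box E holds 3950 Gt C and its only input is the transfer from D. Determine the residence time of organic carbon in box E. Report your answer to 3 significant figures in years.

130 yr

Box A: F(A→B) = (19.8 + 12.3) − 4.00 = 28.100 Gt C/yr.
Box B: F(B→C) = (28.100 + 7.35) − 7.33 = 28.120 Gt C/yr.
Box C: F(C→D) = (28.120 + 13.1) − 16.2 = 25.020 Gt C/yr.
Box D: F(D→E) = (25.020 + 14.6) − 9.30 = 30.320 Gt C/yr.
Box E throughput = its input = 30.320 Gt C/yr; τ = 3950 / 30.320 = 130.3 yr.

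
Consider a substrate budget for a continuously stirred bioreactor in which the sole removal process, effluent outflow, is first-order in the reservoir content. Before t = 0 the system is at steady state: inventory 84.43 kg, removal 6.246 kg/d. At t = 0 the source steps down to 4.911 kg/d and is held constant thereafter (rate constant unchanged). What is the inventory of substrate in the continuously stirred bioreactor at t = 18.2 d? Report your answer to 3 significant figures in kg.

71.1 kg

τ = M₀/F₀ = 84.43/6.246 = 13.52 d; rate constant k = 1/τ.
New steady state M_∞ = F₁/k = F₁·τ = 4.911 × 13.52 = 66.384 kg.
M(t) = M_∞ + (M₀ − M_∞)·e^(−t/τ); t/τ = 18.2/13.52 = 1.346, so e^(−t/τ) = 0.2602.
M(t) = 66.384 + 18.05 × 0.2602 = 71.079 kg.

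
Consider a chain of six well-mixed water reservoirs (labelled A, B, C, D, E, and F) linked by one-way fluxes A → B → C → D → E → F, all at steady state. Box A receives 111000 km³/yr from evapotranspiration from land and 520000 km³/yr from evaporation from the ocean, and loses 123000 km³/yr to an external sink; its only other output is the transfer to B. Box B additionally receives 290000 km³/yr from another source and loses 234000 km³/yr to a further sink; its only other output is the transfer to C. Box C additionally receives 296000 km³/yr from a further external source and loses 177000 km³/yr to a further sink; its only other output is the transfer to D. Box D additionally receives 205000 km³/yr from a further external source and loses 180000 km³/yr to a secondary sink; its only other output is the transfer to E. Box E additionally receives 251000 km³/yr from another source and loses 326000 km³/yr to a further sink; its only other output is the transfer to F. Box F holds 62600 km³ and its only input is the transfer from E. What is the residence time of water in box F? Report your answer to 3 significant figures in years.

0.0989 yr

Box A: F(A→B) = (111000 + 520000) − 123000 = 508000 km³/yr.
Box B: F(B→C) = (508000 + 290000) − 234000 = 564000 km³/yr.
Box C: F(C→D) = (564000 + 296000) − 177000 = 683000 km³/yr.
Box D: F(D→E) = (683000 + 205000) − 180000 = 708000 km³/yr.
Box E: F(E→F) = (708000 + 251000) − 326000 = 633000 km³/yr.
Box F throughput = its input = 633000 km³/yr; τ = 62600 / 633000 = 0.09889 yr.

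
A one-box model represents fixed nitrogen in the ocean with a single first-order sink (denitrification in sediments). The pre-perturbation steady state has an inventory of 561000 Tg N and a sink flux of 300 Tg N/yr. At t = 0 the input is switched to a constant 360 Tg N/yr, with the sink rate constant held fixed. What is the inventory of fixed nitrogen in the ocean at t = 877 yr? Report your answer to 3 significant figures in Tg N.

603000 Tg N

Residence time τ = M₀/F₀ = 1870 yr. The eventual steady state is M_∞ = M₀·(F₁/F₀) = 561000 × 360/300 = 673200 Tg N.
The anomaly ΔM(t) = M(t) − M_∞ decays as ΔM₀·e^(−t/τ) with ΔM₀ = 561000 − 673200 = −112200 Tg N.
At t = 877 yr, e^(−t/τ) = e^(−0.4690) = 0.6256, so ΔM = −70200 Tg N and M = 673200 − 70200 = 603000 Tg N.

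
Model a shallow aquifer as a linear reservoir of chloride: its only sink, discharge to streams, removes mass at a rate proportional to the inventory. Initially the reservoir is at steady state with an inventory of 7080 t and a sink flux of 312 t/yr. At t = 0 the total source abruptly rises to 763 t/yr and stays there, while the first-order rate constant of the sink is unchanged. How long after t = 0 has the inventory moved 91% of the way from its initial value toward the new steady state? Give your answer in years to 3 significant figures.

τ = M₀/F₀ = 7080/312 = 22.69 yr.
The remaining gap fraction is e^(−t/τ); 91% covered ⇒ e^(−t/τ) = 0.0900.
t = −τ ln(0.0900) = 22.69 × 2.408 = 54.64 yr.

54.6 yr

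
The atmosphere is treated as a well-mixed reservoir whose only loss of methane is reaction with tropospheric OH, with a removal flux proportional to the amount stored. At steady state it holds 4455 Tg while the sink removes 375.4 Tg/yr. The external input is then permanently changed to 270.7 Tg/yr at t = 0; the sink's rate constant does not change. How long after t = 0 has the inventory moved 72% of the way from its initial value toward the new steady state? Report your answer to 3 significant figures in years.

τ = M₀/F₀ = 4455/375.4 = 11.87 yr.
The remaining gap fraction is e^(−t/τ); 72% covered ⇒ e^(−t/τ) = 0.280.
t = −τ ln(0.280) = 11.87 × 1.273 = 15.11 yr.

15.1 yr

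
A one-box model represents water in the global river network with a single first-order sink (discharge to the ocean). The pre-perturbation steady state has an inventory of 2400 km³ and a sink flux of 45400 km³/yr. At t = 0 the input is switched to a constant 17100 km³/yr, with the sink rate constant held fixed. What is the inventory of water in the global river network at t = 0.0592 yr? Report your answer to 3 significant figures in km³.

1390 km³

Residence time τ = M₀/F₀ = 0.05286 yr. The eventual steady state is M_∞ = M₀·(F₁/F₀) = 2400 × 17100/45400 = 903.96 km³.
The anomaly ΔM(t) = M(t) − M_∞ decays as ΔM₀·e^(−t/τ) with ΔM₀ = 2400 − 903.96 = 1496 km³.
At t = 0.0592 yr, e^(−t/τ) = e^(−1.120) = 0.3263, so ΔM = 488.2 km³ and M = 903.96 + 488.2 = 1392.2 km³.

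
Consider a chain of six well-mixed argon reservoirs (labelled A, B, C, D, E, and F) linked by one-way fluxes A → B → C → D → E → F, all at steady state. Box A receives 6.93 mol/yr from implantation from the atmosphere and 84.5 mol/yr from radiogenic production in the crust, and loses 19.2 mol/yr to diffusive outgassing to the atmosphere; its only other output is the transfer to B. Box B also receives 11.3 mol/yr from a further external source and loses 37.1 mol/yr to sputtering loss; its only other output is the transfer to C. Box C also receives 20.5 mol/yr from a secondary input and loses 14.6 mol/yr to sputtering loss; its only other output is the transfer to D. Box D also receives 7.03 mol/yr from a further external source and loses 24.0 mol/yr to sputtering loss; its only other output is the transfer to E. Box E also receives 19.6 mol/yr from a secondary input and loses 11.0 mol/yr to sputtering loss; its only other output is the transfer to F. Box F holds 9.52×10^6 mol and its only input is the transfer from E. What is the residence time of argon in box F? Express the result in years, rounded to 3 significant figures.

Box A: F(A→B) = (6.93 + 84.5) − 19.2 = 72.230 mol/yr.
Box B: F(B→C) = (72.230 + 11.3) − 37.1 = 46.430 mol/yr.
Box C: F(C→D) = (46.430 + 20.5) − 14.6 = 52.330 mol/yr.
Box D: F(D→E) = (52.330 + 7.03) − 24.0 = 35.360 mol/yr.
Box E: F(E→F) = (35.360 + 19.6) − 11.0 = 43.960 mol/yr.
Box F throughput = its input = 43.960 mol/yr; τ = 9.52×10^6 / 43.960 = 216600 yr.

217000 yr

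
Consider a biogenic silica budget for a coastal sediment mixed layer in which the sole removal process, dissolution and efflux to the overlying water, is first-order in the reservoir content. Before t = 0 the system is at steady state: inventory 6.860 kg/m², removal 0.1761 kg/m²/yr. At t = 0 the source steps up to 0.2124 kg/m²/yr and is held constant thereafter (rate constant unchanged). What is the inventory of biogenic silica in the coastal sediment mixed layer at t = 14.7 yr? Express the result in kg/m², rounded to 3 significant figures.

7.30 kg/m²

The sink rate constant is k = F₀/M₀ = 0.1761/6.860 = 0.02567 yr⁻¹.
Solving dM/dt = F₁ − kM with M(0) = M₀ gives M(t) = F₁/k + (M₀ − F₁/k)·e^(−kt).
F₁/k = 0.2124/0.02567 = 8.2741 kg/m²; kt = 0.02567 × 14.7 = 0.3774, e^(−kt) = 0.6857.
M(14.7) = 8.2741 + (6.860 − 8.2741) × 0.6857 = 8.2741 − 0.9696 = 7.3045 kg/m².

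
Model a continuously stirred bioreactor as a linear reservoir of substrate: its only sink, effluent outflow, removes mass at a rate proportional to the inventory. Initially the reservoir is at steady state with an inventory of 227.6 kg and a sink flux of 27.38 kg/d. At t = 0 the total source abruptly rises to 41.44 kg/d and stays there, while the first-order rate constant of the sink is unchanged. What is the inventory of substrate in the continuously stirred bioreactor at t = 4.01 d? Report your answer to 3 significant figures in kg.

272 kg

The sink rate constant is k = F₀/M₀ = 27.38/227.6 = 0.1203 d⁻¹.
Solving dM/dt = F₁ − kM with M(0) = M₀ gives M(t) = F₁/k + (M₀ − F₁/k)·e^(−kt).
F₁/k = 41.44/0.1203 = 344.48 kg; kt = 0.1203 × 4.01 = 0.4824, e^(−kt) = 0.6173.
M(4.01) = 344.48 + (227.6 − 344.48) × 0.6173 = 344.48 − 72.15 = 272.33 kg.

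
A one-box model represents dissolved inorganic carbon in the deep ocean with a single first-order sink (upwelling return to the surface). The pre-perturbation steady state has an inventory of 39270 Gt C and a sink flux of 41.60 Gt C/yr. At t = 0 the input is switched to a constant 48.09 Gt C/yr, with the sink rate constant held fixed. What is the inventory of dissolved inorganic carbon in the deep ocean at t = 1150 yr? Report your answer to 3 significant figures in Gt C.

τ = M₀/F₀ = 39270/41.60 = 944.0 yr; rate constant k = 1/τ.
New steady state M_∞ = F₁/k = F₁·τ = 48.09 × 944.0 = 45396 Gt C.
M(t) = M_∞ + (M₀ − M_∞)·e^(−t/τ); t/τ = 1150/944.0 = 1.218, so e^(−t/τ) = 0.2958.
M(t) = 45396 − 6126 × 0.2958 = 43585 Gt C.

43600 Gt C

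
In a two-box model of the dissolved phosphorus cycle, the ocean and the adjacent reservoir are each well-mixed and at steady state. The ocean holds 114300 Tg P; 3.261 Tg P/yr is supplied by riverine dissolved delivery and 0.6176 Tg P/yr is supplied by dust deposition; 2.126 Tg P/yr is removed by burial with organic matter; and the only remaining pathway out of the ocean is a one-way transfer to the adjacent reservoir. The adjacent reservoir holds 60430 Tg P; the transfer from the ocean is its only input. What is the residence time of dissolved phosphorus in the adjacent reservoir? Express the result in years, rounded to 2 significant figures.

Balance the ocean: ΣF_in = 3.261 + 0.6176 = 3.8786 Tg P/yr.
Transfer to the adjacent reservoir = ΣF_in − (2.126) = 1.7526 Tg P/yr.
At steady state the output of the adjacent reservoir equals its input, 1.7526 Tg P/yr.
τ = M / F = 60430 / 1.7526 = 34480 yr.

34000 yr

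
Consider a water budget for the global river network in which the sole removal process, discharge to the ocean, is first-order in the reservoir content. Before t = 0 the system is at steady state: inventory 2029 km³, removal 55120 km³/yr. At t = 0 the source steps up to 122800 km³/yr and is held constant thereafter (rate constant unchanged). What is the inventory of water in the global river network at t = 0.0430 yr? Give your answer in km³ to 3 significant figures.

3750 km³

Residence time τ = M₀/F₀ = 0.03681 yr. The eventual steady state is M_∞ = M₀·(F₁/F₀) = 2029 × 122800/55120 = 4520.3 km³.
The anomaly ΔM(t) = M(t) − M_∞ decays as ΔM₀·e^(−t/τ) with ΔM₀ = 2029 − 4520.3 = −2491 km³.
At t = 0.0430 yr, e^(−t/τ) = e^(−1.168) = 0.3109, so ΔM = −774.7 km³ and M = 4520.3 − 774.7 = 3745.7 km³.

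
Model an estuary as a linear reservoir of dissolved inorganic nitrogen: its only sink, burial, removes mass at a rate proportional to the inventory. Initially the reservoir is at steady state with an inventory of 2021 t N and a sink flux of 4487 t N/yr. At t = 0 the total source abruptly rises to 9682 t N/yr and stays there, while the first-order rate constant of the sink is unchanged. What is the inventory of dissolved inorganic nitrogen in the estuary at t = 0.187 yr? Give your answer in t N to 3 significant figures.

2820 t N

The sink rate constant is k = F₀/M₀ = 4487/2021 = 2.220 yr⁻¹.
Solving dM/dt = F₁ − kM with M(0) = M₀ gives M(t) = F₁/k + (M₀ − F₁/k)·e^(−kt).
F₁/k = 9682/2.220 = 4360.9 t N; kt = 2.220 × 0.187 = 0.4152, e^(−kt) = 0.6602.
M(0.187) = 4360.9 + (2021 − 4360.9) × 0.6602 = 4360.9 − 1545 = 2816.0 t N.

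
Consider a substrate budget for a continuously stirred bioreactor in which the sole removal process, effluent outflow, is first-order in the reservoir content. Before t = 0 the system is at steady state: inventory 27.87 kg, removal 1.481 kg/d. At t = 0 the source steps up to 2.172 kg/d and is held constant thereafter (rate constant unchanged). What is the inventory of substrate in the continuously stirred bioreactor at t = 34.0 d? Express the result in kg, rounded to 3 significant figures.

38.7 kg

Residence time τ = M₀/F₀ = 18.82 d. The eventual steady state is M_∞ = M₀·(F₁/F₀) = 27.87 × 2.172/1.481 = 40.873 kg.
The anomaly ΔM(t) = M(t) − M_∞ decays as ΔM₀·e^(−t/τ) with ΔM₀ = 27.87 − 40.873 = −13.00 kg.
At t = 34.0 d, e^(−t/τ) = e^(−1.807) = 0.1642, so ΔM = −2.135 kg and M = 40.873 − 2.135 = 38.738 kg.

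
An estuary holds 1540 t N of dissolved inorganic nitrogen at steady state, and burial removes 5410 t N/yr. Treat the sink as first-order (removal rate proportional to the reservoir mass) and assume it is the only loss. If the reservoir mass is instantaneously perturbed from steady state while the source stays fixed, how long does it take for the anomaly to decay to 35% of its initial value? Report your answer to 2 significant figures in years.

0.30 yr

For a linear reservoir the anomaly decays as exp(−t/τ) with τ = M/F = 1540/5410 = 0.2847 yr.
exp(−t/τ) = 0.35 ⇒ t = −τ ln(0.35) = 0.2847 × 1.050 = 0.2988 yr.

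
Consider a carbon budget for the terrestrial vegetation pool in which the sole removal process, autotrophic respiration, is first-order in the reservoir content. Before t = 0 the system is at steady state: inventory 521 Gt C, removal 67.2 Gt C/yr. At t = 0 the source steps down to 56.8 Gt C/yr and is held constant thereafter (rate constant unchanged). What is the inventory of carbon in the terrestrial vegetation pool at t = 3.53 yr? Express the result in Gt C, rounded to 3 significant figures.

492 Gt C

Residence time τ = M₀/F₀ = 7.753 yr. The eventual steady state is M_∞ = M₀·(F₁/F₀) = 521 × 56.8/67.2 = 440.37 Gt C.
The anomaly ΔM(t) = M(t) − M_∞ decays as ΔM₀·e^(−t/τ) with ΔM₀ = 521 − 440.37 = 80.63 Gt C.
At t = 3.53 yr, e^(−t/τ) = e^(−0.4553) = 0.6343, so ΔM = 51.14 Gt C and M = 440.37 + 51.14 = 491.51 Gt C.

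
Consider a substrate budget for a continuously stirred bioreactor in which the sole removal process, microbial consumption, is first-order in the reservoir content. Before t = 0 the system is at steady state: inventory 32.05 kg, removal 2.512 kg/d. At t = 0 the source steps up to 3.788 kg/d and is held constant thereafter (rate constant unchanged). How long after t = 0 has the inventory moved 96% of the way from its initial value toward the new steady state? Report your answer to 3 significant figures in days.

τ = M₀/F₀ = 32.05/2.512 = 12.76 d.
The remaining gap fraction is e^(−t/τ); 96% covered ⇒ e^(−t/τ) = 0.0400.
t = −τ ln(0.0400) = 12.76 × 3.219 = 41.07 d.

41.1 d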